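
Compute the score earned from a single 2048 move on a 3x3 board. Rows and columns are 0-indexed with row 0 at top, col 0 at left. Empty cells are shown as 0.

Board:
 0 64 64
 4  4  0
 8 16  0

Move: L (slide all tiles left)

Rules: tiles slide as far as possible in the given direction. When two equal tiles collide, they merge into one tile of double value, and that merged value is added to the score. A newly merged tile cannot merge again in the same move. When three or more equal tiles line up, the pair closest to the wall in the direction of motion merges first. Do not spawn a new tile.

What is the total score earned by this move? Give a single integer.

Slide left:
row 0: [0, 64, 64] -> [128, 0, 0]  score +128 (running 128)
row 1: [4, 4, 0] -> [8, 0, 0]  score +8 (running 136)
row 2: [8, 16, 0] -> [8, 16, 0]  score +0 (running 136)
Board after move:
128   0   0
  8   0   0
  8  16   0

Answer: 136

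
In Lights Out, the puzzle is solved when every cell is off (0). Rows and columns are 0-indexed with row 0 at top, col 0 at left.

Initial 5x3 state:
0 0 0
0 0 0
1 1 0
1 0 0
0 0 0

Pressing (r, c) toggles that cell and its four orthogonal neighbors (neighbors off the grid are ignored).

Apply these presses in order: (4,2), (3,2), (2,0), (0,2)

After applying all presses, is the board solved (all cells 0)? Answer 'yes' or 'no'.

After press 1 at (4,2):
0 0 0
0 0 0
1 1 0
1 0 1
0 1 1

After press 2 at (3,2):
0 0 0
0 0 0
1 1 1
1 1 0
0 1 0

After press 3 at (2,0):
0 0 0
1 0 0
0 0 1
0 1 0
0 1 0

After press 4 at (0,2):
0 1 1
1 0 1
0 0 1
0 1 0
0 1 0

Lights still on: 7

Answer: no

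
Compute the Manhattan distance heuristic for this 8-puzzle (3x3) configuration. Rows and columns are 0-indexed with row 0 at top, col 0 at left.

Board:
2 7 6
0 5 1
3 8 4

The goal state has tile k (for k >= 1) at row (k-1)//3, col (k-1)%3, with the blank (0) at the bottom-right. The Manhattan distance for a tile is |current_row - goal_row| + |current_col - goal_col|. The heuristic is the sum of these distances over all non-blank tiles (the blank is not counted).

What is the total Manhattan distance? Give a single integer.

Tile 2: (0,0)->(0,1) = 1
Tile 7: (0,1)->(2,0) = 3
Tile 6: (0,2)->(1,2) = 1
Tile 5: (1,1)->(1,1) = 0
Tile 1: (1,2)->(0,0) = 3
Tile 3: (2,0)->(0,2) = 4
Tile 8: (2,1)->(2,1) = 0
Tile 4: (2,2)->(1,0) = 3
Sum: 1 + 3 + 1 + 0 + 3 + 4 + 0 + 3 = 15

Answer: 15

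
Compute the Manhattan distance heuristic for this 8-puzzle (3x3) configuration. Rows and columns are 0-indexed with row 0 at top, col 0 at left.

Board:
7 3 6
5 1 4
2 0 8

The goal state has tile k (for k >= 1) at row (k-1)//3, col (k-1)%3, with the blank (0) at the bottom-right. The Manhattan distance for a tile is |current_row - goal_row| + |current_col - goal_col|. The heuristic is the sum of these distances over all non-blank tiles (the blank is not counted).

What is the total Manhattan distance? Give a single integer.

Answer: 13

Derivation:
Tile 7: at (0,0), goal (2,0), distance |0-2|+|0-0| = 2
Tile 3: at (0,1), goal (0,2), distance |0-0|+|1-2| = 1
Tile 6: at (0,2), goal (1,2), distance |0-1|+|2-2| = 1
Tile 5: at (1,0), goal (1,1), distance |1-1|+|0-1| = 1
Tile 1: at (1,1), goal (0,0), distance |1-0|+|1-0| = 2
Tile 4: at (1,2), goal (1,0), distance |1-1|+|2-0| = 2
Tile 2: at (2,0), goal (0,1), distance |2-0|+|0-1| = 3
Tile 8: at (2,2), goal (2,1), distance |2-2|+|2-1| = 1
Sum: 2 + 1 + 1 + 1 + 2 + 2 + 3 + 1 = 13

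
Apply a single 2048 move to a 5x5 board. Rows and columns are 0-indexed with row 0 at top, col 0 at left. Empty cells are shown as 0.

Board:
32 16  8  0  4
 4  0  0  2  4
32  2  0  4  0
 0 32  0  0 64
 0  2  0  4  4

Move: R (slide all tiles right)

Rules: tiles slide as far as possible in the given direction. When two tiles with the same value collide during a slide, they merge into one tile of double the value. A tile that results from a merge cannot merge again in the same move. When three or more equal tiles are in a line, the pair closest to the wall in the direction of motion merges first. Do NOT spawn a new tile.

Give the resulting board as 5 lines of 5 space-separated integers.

Answer:  0 32 16  8  4
 0  0  4  2  4
 0  0 32  2  4
 0  0  0 32 64
 0  0  0  2  8

Derivation:
Slide right:
row 0: [32, 16, 8, 0, 4] -> [0, 32, 16, 8, 4]
row 1: [4, 0, 0, 2, 4] -> [0, 0, 4, 2, 4]
row 2: [32, 2, 0, 4, 0] -> [0, 0, 32, 2, 4]
row 3: [0, 32, 0, 0, 64] -> [0, 0, 0, 32, 64]
row 4: [0, 2, 0, 4, 4] -> [0, 0, 0, 2, 8]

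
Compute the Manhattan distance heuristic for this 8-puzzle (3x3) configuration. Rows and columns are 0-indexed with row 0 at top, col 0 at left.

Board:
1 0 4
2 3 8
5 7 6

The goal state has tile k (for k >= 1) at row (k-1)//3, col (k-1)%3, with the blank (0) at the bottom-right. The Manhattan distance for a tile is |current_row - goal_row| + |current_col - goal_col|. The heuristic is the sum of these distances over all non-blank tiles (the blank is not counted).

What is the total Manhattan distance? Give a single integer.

Tile 1: at (0,0), goal (0,0), distance |0-0|+|0-0| = 0
Tile 4: at (0,2), goal (1,0), distance |0-1|+|2-0| = 3
Tile 2: at (1,0), goal (0,1), distance |1-0|+|0-1| = 2
Tile 3: at (1,1), goal (0,2), distance |1-0|+|1-2| = 2
Tile 8: at (1,2), goal (2,1), distance |1-2|+|2-1| = 2
Tile 5: at (2,0), goal (1,1), distance |2-1|+|0-1| = 2
Tile 7: at (2,1), goal (2,0), distance |2-2|+|1-0| = 1
Tile 6: at (2,2), goal (1,2), distance |2-1|+|2-2| = 1
Sum: 0 + 3 + 2 + 2 + 2 + 2 + 1 + 1 = 13

Answer: 13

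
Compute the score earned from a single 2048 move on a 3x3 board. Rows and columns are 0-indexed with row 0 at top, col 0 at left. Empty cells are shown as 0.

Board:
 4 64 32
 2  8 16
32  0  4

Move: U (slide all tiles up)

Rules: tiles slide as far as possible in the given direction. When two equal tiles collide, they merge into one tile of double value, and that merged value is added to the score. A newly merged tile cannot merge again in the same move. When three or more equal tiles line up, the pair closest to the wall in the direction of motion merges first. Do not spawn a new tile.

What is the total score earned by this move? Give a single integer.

Slide up:
col 0: [4, 2, 32] -> [4, 2, 32]  score +0 (running 0)
col 1: [64, 8, 0] -> [64, 8, 0]  score +0 (running 0)
col 2: [32, 16, 4] -> [32, 16, 4]  score +0 (running 0)
Board after move:
 4 64 32
 2  8 16
32  0  4

Answer: 0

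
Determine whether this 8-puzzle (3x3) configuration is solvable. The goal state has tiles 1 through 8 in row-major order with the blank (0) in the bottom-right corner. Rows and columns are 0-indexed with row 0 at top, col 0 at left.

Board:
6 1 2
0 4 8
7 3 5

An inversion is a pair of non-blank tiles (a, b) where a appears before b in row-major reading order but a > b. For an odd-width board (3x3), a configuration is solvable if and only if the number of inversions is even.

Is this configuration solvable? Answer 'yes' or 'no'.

Answer: no

Derivation:
Inversions (pairs i<j in row-major order where tile[i] > tile[j] > 0): 11
11 is odd, so the puzzle is not solvable.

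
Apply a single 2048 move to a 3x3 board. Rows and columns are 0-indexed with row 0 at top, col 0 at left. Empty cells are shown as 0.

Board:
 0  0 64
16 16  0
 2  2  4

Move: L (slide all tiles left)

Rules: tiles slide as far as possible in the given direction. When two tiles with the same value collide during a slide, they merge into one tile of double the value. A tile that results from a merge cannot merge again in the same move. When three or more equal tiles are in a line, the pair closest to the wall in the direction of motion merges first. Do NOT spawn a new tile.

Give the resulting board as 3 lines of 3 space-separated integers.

Answer: 64  0  0
32  0  0
 4  4  0

Derivation:
Slide left:
row 0: [0, 0, 64] -> [64, 0, 0]
row 1: [16, 16, 0] -> [32, 0, 0]
row 2: [2, 2, 4] -> [4, 4, 0]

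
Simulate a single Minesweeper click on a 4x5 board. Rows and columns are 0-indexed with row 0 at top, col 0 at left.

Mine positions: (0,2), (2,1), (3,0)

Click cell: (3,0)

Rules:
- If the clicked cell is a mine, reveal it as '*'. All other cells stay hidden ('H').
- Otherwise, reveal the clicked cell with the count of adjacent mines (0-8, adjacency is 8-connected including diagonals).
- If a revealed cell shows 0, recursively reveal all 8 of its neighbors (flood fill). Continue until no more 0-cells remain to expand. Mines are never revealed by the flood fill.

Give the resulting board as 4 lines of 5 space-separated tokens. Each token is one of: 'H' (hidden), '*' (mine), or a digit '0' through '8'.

H H H H H
H H H H H
H H H H H
* H H H H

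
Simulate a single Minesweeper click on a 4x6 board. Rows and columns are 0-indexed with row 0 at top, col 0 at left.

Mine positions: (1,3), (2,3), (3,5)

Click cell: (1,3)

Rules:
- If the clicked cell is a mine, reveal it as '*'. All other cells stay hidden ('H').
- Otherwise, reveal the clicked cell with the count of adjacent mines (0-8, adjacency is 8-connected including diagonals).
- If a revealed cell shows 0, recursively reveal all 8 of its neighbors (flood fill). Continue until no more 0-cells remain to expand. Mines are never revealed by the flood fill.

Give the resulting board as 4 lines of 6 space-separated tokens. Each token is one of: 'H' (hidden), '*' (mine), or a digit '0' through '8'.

H H H H H H
H H H * H H
H H H H H H
H H H H H H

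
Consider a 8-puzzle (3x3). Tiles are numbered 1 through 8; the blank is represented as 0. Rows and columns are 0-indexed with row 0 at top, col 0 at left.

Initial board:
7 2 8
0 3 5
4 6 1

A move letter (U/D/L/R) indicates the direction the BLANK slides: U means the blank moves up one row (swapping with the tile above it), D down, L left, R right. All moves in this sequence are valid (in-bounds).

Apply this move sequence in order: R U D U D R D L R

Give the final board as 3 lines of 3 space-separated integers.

Answer: 7 2 8
3 5 1
4 6 0

Derivation:
After move 1 (R):
7 2 8
3 0 5
4 6 1

After move 2 (U):
7 0 8
3 2 5
4 6 1

After move 3 (D):
7 2 8
3 0 5
4 6 1

After move 4 (U):
7 0 8
3 2 5
4 6 1

After move 5 (D):
7 2 8
3 0 5
4 6 1

After move 6 (R):
7 2 8
3 5 0
4 6 1

After move 7 (D):
7 2 8
3 5 1
4 6 0

After move 8 (L):
7 2 8
3 5 1
4 0 6

After move 9 (R):
7 2 8
3 5 1
4 6 0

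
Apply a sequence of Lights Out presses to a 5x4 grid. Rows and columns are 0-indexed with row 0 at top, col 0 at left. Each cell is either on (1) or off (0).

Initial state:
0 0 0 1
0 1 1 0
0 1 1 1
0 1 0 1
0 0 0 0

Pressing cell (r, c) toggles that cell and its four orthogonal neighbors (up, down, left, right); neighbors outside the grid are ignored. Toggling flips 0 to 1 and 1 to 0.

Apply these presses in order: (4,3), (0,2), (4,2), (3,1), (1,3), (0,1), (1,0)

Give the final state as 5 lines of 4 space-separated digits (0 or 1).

Answer: 0 0 0 1
1 1 1 1
1 0 1 0
1 0 0 0
0 0 0 0

Derivation:
After press 1 at (4,3):
0 0 0 1
0 1 1 0
0 1 1 1
0 1 0 0
0 0 1 1

After press 2 at (0,2):
0 1 1 0
0 1 0 0
0 1 1 1
0 1 0 0
0 0 1 1

After press 3 at (4,2):
0 1 1 0
0 1 0 0
0 1 1 1
0 1 1 0
0 1 0 0

After press 4 at (3,1):
0 1 1 0
0 1 0 0
0 0 1 1
1 0 0 0
0 0 0 0

After press 5 at (1,3):
0 1 1 1
0 1 1 1
0 0 1 0
1 0 0 0
0 0 0 0

After press 6 at (0,1):
1 0 0 1
0 0 1 1
0 0 1 0
1 0 0 0
0 0 0 0

After press 7 at (1,0):
0 0 0 1
1 1 1 1
1 0 1 0
1 0 0 0
0 0 0 0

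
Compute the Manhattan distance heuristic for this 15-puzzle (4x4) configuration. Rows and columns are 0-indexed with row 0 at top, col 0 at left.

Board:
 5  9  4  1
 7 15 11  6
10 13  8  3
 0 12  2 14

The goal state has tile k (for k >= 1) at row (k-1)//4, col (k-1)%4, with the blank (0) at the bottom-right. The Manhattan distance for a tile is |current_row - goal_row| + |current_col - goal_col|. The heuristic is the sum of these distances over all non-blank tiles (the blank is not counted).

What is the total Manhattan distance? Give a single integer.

Answer: 33

Derivation:
Tile 5: at (0,0), goal (1,0), distance |0-1|+|0-0| = 1
Tile 9: at (0,1), goal (2,0), distance |0-2|+|1-0| = 3
Tile 4: at (0,2), goal (0,3), distance |0-0|+|2-3| = 1
Tile 1: at (0,3), goal (0,0), distance |0-0|+|3-0| = 3
Tile 7: at (1,0), goal (1,2), distance |1-1|+|0-2| = 2
Tile 15: at (1,1), goal (3,2), distance |1-3|+|1-2| = 3
Tile 11: at (1,2), goal (2,2), distance |1-2|+|2-2| = 1
Tile 6: at (1,3), goal (1,1), distance |1-1|+|3-1| = 2
Tile 10: at (2,0), goal (2,1), distance |2-2|+|0-1| = 1
Tile 13: at (2,1), goal (3,0), distance |2-3|+|1-0| = 2
Tile 8: at (2,2), goal (1,3), distance |2-1|+|2-3| = 2
Tile 3: at (2,3), goal (0,2), distance |2-0|+|3-2| = 3
Tile 12: at (3,1), goal (2,3), distance |3-2|+|1-3| = 3
Tile 2: at (3,2), goal (0,1), distance |3-0|+|2-1| = 4
Tile 14: at (3,3), goal (3,1), distance |3-3|+|3-1| = 2
Sum: 1 + 3 + 1 + 3 + 2 + 3 + 1 + 2 + 1 + 2 + 2 + 3 + 3 + 4 + 2 = 33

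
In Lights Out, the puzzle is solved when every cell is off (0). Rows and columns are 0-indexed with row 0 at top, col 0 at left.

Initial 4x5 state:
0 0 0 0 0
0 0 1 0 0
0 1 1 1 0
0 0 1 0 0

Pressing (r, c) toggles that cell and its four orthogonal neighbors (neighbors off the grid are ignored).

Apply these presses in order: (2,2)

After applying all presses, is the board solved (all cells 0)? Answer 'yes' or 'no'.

Answer: yes

Derivation:
After press 1 at (2,2):
0 0 0 0 0
0 0 0 0 0
0 0 0 0 0
0 0 0 0 0

Lights still on: 0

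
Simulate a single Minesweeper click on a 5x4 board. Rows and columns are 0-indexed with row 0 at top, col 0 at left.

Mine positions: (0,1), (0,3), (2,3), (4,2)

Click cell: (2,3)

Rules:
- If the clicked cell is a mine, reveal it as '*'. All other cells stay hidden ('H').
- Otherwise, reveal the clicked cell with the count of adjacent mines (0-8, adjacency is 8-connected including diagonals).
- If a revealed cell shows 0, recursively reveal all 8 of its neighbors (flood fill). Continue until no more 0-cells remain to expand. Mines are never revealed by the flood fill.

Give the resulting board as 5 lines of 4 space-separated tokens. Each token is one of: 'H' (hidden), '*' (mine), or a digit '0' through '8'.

H H H H
H H H H
H H H *
H H H H
H H H H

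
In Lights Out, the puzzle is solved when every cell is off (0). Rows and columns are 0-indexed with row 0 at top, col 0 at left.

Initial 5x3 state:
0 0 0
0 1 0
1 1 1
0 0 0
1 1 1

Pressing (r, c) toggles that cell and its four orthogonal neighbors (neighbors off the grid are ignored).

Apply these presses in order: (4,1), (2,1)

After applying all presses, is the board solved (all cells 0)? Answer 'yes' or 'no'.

Answer: yes

Derivation:
After press 1 at (4,1):
0 0 0
0 1 0
1 1 1
0 1 0
0 0 0

After press 2 at (2,1):
0 0 0
0 0 0
0 0 0
0 0 0
0 0 0

Lights still on: 0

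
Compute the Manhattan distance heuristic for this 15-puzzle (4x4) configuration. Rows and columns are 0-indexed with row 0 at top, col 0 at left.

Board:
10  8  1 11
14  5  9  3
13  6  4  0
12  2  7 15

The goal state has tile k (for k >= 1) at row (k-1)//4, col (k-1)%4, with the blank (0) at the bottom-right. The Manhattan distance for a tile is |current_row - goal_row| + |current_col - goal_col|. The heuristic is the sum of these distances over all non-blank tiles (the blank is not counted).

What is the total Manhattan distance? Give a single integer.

Tile 10: at (0,0), goal (2,1), distance |0-2|+|0-1| = 3
Tile 8: at (0,1), goal (1,3), distance |0-1|+|1-3| = 3
Tile 1: at (0,2), goal (0,0), distance |0-0|+|2-0| = 2
Tile 11: at (0,3), goal (2,2), distance |0-2|+|3-2| = 3
Tile 14: at (1,0), goal (3,1), distance |1-3|+|0-1| = 3
Tile 5: at (1,1), goal (1,0), distance |1-1|+|1-0| = 1
Tile 9: at (1,2), goal (2,0), distance |1-2|+|2-0| = 3
Tile 3: at (1,3), goal (0,2), distance |1-0|+|3-2| = 2
Tile 13: at (2,0), goal (3,0), distance |2-3|+|0-0| = 1
Tile 6: at (2,1), goal (1,1), distance |2-1|+|1-1| = 1
Tile 4: at (2,2), goal (0,3), distance |2-0|+|2-3| = 3
Tile 12: at (3,0), goal (2,3), distance |3-2|+|0-3| = 4
Tile 2: at (3,1), goal (0,1), distance |3-0|+|1-1| = 3
Tile 7: at (3,2), goal (1,2), distance |3-1|+|2-2| = 2
Tile 15: at (3,3), goal (3,2), distance |3-3|+|3-2| = 1
Sum: 3 + 3 + 2 + 3 + 3 + 1 + 3 + 2 + 1 + 1 + 3 + 4 + 3 + 2 + 1 = 35

Answer: 35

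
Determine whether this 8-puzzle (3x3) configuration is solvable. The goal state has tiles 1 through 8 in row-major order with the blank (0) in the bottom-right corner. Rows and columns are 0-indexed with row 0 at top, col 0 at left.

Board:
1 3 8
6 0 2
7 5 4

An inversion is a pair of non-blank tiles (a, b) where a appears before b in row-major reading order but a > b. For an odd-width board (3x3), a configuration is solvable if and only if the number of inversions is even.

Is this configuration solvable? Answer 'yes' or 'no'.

Inversions (pairs i<j in row-major order where tile[i] > tile[j] > 0): 12
12 is even, so the puzzle is solvable.

Answer: yes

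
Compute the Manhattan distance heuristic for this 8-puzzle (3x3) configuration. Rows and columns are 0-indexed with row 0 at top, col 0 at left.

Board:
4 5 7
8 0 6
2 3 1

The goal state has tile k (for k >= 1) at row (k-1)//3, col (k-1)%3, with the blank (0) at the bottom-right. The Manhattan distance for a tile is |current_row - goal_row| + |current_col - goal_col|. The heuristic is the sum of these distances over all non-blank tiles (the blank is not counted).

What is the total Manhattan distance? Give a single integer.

Tile 4: (0,0)->(1,0) = 1
Tile 5: (0,1)->(1,1) = 1
Tile 7: (0,2)->(2,0) = 4
Tile 8: (1,0)->(2,1) = 2
Tile 6: (1,2)->(1,2) = 0
Tile 2: (2,0)->(0,1) = 3
Tile 3: (2,1)->(0,2) = 3
Tile 1: (2,2)->(0,0) = 4
Sum: 1 + 1 + 4 + 2 + 0 + 3 + 3 + 4 = 18

Answer: 18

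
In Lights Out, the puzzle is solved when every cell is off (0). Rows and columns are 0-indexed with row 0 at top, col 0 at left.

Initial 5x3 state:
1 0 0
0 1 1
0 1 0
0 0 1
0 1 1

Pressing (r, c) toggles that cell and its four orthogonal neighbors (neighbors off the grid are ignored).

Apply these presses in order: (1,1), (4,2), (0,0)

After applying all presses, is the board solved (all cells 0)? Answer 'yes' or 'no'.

Answer: yes

Derivation:
After press 1 at (1,1):
1 1 0
1 0 0
0 0 0
0 0 1
0 1 1

After press 2 at (4,2):
1 1 0
1 0 0
0 0 0
0 0 0
0 0 0

After press 3 at (0,0):
0 0 0
0 0 0
0 0 0
0 0 0
0 0 0

Lights still on: 0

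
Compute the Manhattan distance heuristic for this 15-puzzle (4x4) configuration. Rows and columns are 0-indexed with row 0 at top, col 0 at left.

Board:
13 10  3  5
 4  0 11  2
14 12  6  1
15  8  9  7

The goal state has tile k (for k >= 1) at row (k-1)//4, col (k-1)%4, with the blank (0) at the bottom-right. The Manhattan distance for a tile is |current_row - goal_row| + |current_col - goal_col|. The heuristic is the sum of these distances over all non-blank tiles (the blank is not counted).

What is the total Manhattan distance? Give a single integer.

Answer: 40

Derivation:
Tile 13: (0,0)->(3,0) = 3
Tile 10: (0,1)->(2,1) = 2
Tile 3: (0,2)->(0,2) = 0
Tile 5: (0,3)->(1,0) = 4
Tile 4: (1,0)->(0,3) = 4
Tile 11: (1,2)->(2,2) = 1
Tile 2: (1,3)->(0,1) = 3
Tile 14: (2,0)->(3,1) = 2
Tile 12: (2,1)->(2,3) = 2
Tile 6: (2,2)->(1,1) = 2
Tile 1: (2,3)->(0,0) = 5
Tile 15: (3,0)->(3,2) = 2
Tile 8: (3,1)->(1,3) = 4
Tile 9: (3,2)->(2,0) = 3
Tile 7: (3,3)->(1,2) = 3
Sum: 3 + 2 + 0 + 4 + 4 + 1 + 3 + 2 + 2 + 2 + 5 + 2 + 4 + 3 + 3 = 40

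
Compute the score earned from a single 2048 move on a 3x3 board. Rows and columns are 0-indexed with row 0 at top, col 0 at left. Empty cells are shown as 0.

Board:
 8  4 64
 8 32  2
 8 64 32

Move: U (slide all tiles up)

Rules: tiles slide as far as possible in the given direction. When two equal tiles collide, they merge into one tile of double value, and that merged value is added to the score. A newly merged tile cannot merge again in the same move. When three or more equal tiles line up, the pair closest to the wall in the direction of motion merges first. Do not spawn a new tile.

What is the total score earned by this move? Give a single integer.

Answer: 16

Derivation:
Slide up:
col 0: [8, 8, 8] -> [16, 8, 0]  score +16 (running 16)
col 1: [4, 32, 64] -> [4, 32, 64]  score +0 (running 16)
col 2: [64, 2, 32] -> [64, 2, 32]  score +0 (running 16)
Board after move:
16  4 64
 8 32  2
 0 64 32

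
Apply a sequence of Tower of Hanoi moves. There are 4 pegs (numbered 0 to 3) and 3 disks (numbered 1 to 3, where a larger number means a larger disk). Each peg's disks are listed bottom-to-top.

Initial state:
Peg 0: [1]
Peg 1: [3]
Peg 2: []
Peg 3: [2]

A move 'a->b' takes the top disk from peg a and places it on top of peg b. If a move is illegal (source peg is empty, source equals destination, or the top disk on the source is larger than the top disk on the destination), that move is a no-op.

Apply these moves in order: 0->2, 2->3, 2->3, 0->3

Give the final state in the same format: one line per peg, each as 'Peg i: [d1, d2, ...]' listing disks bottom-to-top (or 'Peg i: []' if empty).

After move 1 (0->2):
Peg 0: []
Peg 1: [3]
Peg 2: [1]
Peg 3: [2]

After move 2 (2->3):
Peg 0: []
Peg 1: [3]
Peg 2: []
Peg 3: [2, 1]

After move 3 (2->3):
Peg 0: []
Peg 1: [3]
Peg 2: []
Peg 3: [2, 1]

After move 4 (0->3):
Peg 0: []
Peg 1: [3]
Peg 2: []
Peg 3: [2, 1]

Answer: Peg 0: []
Peg 1: [3]
Peg 2: []
Peg 3: [2, 1]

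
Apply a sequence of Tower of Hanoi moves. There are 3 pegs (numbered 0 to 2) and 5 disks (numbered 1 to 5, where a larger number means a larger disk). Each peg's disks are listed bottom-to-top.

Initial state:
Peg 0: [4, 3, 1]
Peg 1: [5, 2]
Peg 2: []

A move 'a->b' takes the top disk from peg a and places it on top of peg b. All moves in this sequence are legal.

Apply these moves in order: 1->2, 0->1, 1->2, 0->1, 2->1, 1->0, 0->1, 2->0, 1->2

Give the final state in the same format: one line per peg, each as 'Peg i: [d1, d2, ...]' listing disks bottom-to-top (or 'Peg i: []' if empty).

Answer: Peg 0: [4, 2]
Peg 1: [5, 3]
Peg 2: [1]

Derivation:
After move 1 (1->2):
Peg 0: [4, 3, 1]
Peg 1: [5]
Peg 2: [2]

After move 2 (0->1):
Peg 0: [4, 3]
Peg 1: [5, 1]
Peg 2: [2]

After move 3 (1->2):
Peg 0: [4, 3]
Peg 1: [5]
Peg 2: [2, 1]

After move 4 (0->1):
Peg 0: [4]
Peg 1: [5, 3]
Peg 2: [2, 1]

After move 5 (2->1):
Peg 0: [4]
Peg 1: [5, 3, 1]
Peg 2: [2]

After move 6 (1->0):
Peg 0: [4, 1]
Peg 1: [5, 3]
Peg 2: [2]

After move 7 (0->1):
Peg 0: [4]
Peg 1: [5, 3, 1]
Peg 2: [2]

After move 8 (2->0):
Peg 0: [4, 2]
Peg 1: [5, 3, 1]
Peg 2: []

After move 9 (1->2):
Peg 0: [4, 2]
Peg 1: [5, 3]
Peg 2: [1]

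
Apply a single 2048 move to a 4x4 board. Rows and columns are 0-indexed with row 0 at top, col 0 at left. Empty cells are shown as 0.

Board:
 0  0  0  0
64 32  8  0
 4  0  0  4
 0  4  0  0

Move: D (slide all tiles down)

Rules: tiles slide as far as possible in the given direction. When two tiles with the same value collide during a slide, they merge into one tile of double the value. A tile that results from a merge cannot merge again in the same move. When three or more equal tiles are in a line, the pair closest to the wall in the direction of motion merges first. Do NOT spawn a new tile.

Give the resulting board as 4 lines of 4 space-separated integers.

Slide down:
col 0: [0, 64, 4, 0] -> [0, 0, 64, 4]
col 1: [0, 32, 0, 4] -> [0, 0, 32, 4]
col 2: [0, 8, 0, 0] -> [0, 0, 0, 8]
col 3: [0, 0, 4, 0] -> [0, 0, 0, 4]

Answer:  0  0  0  0
 0  0  0  0
64 32  0  0
 4  4  8  4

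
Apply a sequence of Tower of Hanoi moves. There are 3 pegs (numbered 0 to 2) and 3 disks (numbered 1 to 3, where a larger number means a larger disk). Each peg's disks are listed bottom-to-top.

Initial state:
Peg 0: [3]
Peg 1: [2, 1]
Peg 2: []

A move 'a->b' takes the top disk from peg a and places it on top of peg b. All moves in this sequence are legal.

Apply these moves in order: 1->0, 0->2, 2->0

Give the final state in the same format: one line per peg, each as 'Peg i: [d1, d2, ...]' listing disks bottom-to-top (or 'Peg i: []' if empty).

Answer: Peg 0: [3, 1]
Peg 1: [2]
Peg 2: []

Derivation:
After move 1 (1->0):
Peg 0: [3, 1]
Peg 1: [2]
Peg 2: []

After move 2 (0->2):
Peg 0: [3]
Peg 1: [2]
Peg 2: [1]

After move 3 (2->0):
Peg 0: [3, 1]
Peg 1: [2]
Peg 2: []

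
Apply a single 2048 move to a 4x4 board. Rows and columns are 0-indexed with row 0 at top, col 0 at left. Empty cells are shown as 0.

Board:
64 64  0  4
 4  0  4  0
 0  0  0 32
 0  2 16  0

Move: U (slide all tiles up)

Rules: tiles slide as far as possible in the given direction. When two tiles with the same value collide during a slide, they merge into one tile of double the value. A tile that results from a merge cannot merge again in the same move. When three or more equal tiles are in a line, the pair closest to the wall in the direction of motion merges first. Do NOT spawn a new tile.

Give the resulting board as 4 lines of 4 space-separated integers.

Answer: 64 64  4  4
 4  2 16 32
 0  0  0  0
 0  0  0  0

Derivation:
Slide up:
col 0: [64, 4, 0, 0] -> [64, 4, 0, 0]
col 1: [64, 0, 0, 2] -> [64, 2, 0, 0]
col 2: [0, 4, 0, 16] -> [4, 16, 0, 0]
col 3: [4, 0, 32, 0] -> [4, 32, 0, 0]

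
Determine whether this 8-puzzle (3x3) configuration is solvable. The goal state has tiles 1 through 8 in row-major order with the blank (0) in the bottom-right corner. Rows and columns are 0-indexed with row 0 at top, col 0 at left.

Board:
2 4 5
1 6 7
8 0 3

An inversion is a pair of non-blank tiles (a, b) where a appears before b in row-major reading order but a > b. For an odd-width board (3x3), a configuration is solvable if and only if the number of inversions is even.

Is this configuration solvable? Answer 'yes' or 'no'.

Answer: yes

Derivation:
Inversions (pairs i<j in row-major order where tile[i] > tile[j] > 0): 8
8 is even, so the puzzle is solvable.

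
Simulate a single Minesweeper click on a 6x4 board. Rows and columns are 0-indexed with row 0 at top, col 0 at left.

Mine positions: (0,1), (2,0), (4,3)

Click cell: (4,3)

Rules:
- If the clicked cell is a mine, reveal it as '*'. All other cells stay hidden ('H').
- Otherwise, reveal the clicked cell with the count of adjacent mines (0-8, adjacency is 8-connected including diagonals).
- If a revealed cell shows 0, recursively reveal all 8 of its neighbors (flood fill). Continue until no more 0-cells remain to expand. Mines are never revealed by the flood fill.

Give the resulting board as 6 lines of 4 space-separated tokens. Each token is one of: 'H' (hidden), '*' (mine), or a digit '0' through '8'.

H H H H
H H H H
H H H H
H H H H
H H H *
H H H H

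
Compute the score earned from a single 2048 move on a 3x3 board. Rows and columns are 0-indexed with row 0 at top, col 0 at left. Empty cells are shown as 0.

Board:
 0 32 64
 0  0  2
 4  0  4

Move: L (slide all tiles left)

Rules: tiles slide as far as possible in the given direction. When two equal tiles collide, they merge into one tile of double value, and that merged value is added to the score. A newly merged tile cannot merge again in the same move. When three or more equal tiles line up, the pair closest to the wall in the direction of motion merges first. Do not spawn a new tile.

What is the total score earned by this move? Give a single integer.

Slide left:
row 0: [0, 32, 64] -> [32, 64, 0]  score +0 (running 0)
row 1: [0, 0, 2] -> [2, 0, 0]  score +0 (running 0)
row 2: [4, 0, 4] -> [8, 0, 0]  score +8 (running 8)
Board after move:
32 64  0
 2  0  0
 8  0  0

Answer: 8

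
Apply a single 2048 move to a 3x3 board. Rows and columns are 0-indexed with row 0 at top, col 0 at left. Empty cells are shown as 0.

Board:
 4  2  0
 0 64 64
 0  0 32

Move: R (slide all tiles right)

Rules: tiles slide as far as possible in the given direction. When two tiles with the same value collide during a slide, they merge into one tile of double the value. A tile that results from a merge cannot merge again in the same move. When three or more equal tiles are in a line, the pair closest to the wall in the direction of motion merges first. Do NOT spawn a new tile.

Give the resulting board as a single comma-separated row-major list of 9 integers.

Slide right:
row 0: [4, 2, 0] -> [0, 4, 2]
row 1: [0, 64, 64] -> [0, 0, 128]
row 2: [0, 0, 32] -> [0, 0, 32]

Answer: 0, 4, 2, 0, 0, 128, 0, 0, 32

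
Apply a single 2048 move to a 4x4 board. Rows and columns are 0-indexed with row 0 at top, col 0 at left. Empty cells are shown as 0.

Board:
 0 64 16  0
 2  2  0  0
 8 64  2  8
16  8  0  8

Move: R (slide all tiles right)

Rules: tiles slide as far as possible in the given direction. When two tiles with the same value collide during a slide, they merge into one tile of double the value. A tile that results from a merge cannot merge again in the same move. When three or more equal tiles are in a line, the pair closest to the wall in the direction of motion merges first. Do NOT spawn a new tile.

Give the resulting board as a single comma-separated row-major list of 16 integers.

Answer: 0, 0, 64, 16, 0, 0, 0, 4, 8, 64, 2, 8, 0, 0, 16, 16

Derivation:
Slide right:
row 0: [0, 64, 16, 0] -> [0, 0, 64, 16]
row 1: [2, 2, 0, 0] -> [0, 0, 0, 4]
row 2: [8, 64, 2, 8] -> [8, 64, 2, 8]
row 3: [16, 8, 0, 8] -> [0, 0, 16, 16]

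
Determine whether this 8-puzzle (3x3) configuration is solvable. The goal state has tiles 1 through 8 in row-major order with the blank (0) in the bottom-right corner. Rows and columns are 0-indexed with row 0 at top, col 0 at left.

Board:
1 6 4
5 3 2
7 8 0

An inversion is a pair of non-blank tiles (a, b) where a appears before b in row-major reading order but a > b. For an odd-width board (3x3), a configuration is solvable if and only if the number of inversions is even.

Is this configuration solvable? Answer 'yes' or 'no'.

Inversions (pairs i<j in row-major order where tile[i] > tile[j] > 0): 9
9 is odd, so the puzzle is not solvable.

Answer: no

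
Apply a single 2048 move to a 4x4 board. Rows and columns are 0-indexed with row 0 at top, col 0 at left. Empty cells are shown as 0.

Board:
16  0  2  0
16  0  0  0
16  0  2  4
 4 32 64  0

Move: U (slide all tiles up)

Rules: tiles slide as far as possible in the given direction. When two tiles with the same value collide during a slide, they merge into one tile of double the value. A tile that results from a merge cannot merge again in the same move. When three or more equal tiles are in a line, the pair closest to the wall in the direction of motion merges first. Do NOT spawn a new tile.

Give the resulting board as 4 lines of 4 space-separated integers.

Slide up:
col 0: [16, 16, 16, 4] -> [32, 16, 4, 0]
col 1: [0, 0, 0, 32] -> [32, 0, 0, 0]
col 2: [2, 0, 2, 64] -> [4, 64, 0, 0]
col 3: [0, 0, 4, 0] -> [4, 0, 0, 0]

Answer: 32 32  4  4
16  0 64  0
 4  0  0  0
 0  0  0  0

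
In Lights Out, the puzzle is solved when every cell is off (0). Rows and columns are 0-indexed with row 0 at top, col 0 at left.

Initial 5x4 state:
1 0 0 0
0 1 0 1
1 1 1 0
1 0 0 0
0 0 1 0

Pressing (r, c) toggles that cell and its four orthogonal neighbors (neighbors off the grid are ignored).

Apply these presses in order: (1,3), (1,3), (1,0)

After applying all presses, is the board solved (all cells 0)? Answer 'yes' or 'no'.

Answer: no

Derivation:
After press 1 at (1,3):
1 0 0 1
0 1 1 0
1 1 1 1
1 0 0 0
0 0 1 0

After press 2 at (1,3):
1 0 0 0
0 1 0 1
1 1 1 0
1 0 0 0
0 0 1 0

After press 3 at (1,0):
0 0 0 0
1 0 0 1
0 1 1 0
1 0 0 0
0 0 1 0

Lights still on: 6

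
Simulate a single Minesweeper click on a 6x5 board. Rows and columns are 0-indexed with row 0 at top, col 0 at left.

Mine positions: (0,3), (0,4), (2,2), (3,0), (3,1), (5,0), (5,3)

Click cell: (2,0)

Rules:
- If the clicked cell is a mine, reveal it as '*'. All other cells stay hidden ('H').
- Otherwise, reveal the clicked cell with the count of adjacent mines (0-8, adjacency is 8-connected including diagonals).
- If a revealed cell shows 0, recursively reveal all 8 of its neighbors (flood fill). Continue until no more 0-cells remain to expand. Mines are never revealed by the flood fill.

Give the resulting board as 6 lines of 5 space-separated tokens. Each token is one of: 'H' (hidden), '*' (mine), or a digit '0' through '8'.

H H H H H
H H H H H
2 H H H H
H H H H H
H H H H H
H H H H H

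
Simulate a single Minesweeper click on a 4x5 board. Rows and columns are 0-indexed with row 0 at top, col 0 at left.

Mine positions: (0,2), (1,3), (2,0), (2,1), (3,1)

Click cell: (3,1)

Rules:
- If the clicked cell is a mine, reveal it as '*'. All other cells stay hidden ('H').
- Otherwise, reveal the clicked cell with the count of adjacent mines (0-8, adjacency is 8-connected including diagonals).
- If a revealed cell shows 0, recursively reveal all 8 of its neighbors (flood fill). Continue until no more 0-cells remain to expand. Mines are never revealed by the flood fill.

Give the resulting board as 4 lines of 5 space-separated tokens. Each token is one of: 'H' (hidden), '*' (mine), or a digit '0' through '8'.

H H H H H
H H H H H
H H H H H
H * H H H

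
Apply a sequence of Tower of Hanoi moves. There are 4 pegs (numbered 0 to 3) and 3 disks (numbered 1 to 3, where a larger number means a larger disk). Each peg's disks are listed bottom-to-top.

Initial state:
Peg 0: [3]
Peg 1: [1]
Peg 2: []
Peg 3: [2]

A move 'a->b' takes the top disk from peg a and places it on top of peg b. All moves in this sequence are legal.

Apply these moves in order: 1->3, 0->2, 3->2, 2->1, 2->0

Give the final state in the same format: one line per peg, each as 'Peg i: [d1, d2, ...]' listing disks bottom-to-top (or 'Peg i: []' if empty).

Answer: Peg 0: [3]
Peg 1: [1]
Peg 2: []
Peg 3: [2]

Derivation:
After move 1 (1->3):
Peg 0: [3]
Peg 1: []
Peg 2: []
Peg 3: [2, 1]

After move 2 (0->2):
Peg 0: []
Peg 1: []
Peg 2: [3]
Peg 3: [2, 1]

After move 3 (3->2):
Peg 0: []
Peg 1: []
Peg 2: [3, 1]
Peg 3: [2]

After move 4 (2->1):
Peg 0: []
Peg 1: [1]
Peg 2: [3]
Peg 3: [2]

After move 5 (2->0):
Peg 0: [3]
Peg 1: [1]
Peg 2: []
Peg 3: [2]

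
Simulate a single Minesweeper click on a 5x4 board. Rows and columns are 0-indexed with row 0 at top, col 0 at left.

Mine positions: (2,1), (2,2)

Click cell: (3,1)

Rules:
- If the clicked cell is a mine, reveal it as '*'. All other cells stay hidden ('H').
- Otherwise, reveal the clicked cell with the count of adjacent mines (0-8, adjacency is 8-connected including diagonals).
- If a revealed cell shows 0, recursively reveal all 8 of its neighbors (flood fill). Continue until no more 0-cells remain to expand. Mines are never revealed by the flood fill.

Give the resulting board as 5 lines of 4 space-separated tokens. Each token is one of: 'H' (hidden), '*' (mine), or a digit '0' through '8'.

H H H H
H H H H
H H H H
H 2 H H
H H H H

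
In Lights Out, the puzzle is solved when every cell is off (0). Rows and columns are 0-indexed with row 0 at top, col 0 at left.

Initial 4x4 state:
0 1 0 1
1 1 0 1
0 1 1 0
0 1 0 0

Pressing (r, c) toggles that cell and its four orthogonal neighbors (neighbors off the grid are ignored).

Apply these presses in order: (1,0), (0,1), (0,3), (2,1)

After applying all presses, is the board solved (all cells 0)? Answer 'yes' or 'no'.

Answer: yes

Derivation:
After press 1 at (1,0):
1 1 0 1
0 0 0 1
1 1 1 0
0 1 0 0

After press 2 at (0,1):
0 0 1 1
0 1 0 1
1 1 1 0
0 1 0 0

After press 3 at (0,3):
0 0 0 0
0 1 0 0
1 1 1 0
0 1 0 0

After press 4 at (2,1):
0 0 0 0
0 0 0 0
0 0 0 0
0 0 0 0

Lights still on: 0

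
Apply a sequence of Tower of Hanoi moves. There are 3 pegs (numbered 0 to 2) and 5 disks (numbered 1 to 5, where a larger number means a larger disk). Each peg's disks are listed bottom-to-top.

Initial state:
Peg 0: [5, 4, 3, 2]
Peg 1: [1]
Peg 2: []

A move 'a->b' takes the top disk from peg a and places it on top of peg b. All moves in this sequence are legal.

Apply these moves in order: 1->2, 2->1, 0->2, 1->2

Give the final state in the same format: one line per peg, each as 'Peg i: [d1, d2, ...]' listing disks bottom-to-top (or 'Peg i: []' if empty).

After move 1 (1->2):
Peg 0: [5, 4, 3, 2]
Peg 1: []
Peg 2: [1]

After move 2 (2->1):
Peg 0: [5, 4, 3, 2]
Peg 1: [1]
Peg 2: []

After move 3 (0->2):
Peg 0: [5, 4, 3]
Peg 1: [1]
Peg 2: [2]

After move 4 (1->2):
Peg 0: [5, 4, 3]
Peg 1: []
Peg 2: [2, 1]

Answer: Peg 0: [5, 4, 3]
Peg 1: []
Peg 2: [2, 1]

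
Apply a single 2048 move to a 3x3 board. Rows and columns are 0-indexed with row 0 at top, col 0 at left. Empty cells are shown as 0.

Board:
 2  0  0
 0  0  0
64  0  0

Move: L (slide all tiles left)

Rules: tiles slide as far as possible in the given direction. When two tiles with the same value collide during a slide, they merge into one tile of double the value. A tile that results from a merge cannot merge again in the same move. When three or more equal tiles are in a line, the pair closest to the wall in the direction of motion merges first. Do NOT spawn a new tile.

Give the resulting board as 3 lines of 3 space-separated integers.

Slide left:
row 0: [2, 0, 0] -> [2, 0, 0]
row 1: [0, 0, 0] -> [0, 0, 0]
row 2: [64, 0, 0] -> [64, 0, 0]

Answer:  2  0  0
 0  0  0
64  0  0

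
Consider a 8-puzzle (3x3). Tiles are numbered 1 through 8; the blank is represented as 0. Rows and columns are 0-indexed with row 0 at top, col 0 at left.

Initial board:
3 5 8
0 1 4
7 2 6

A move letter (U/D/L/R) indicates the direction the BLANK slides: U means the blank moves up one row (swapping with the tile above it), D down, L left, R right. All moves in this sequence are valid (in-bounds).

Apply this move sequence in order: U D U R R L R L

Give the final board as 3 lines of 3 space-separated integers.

Answer: 5 0 8
3 1 4
7 2 6

Derivation:
After move 1 (U):
0 5 8
3 1 4
7 2 6

After move 2 (D):
3 5 8
0 1 4
7 2 6

After move 3 (U):
0 5 8
3 1 4
7 2 6

After move 4 (R):
5 0 8
3 1 4
7 2 6

After move 5 (R):
5 8 0
3 1 4
7 2 6

After move 6 (L):
5 0 8
3 1 4
7 2 6

After move 7 (R):
5 8 0
3 1 4
7 2 6

After move 8 (L):
5 0 8
3 1 4
7 2 6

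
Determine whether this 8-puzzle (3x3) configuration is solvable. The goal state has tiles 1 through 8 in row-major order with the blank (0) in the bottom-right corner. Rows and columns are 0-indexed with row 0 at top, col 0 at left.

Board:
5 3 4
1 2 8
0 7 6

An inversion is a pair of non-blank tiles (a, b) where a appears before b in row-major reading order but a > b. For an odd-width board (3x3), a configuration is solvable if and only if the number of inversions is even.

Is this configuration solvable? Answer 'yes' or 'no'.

Answer: no

Derivation:
Inversions (pairs i<j in row-major order where tile[i] > tile[j] > 0): 11
11 is odd, so the puzzle is not solvable.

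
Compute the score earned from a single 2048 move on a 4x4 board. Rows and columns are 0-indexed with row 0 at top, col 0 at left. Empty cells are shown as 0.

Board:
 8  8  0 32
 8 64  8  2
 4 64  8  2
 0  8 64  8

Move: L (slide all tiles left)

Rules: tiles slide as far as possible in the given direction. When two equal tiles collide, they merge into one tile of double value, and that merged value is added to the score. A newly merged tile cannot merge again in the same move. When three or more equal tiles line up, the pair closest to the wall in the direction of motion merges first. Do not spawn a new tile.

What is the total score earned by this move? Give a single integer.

Answer: 16

Derivation:
Slide left:
row 0: [8, 8, 0, 32] -> [16, 32, 0, 0]  score +16 (running 16)
row 1: [8, 64, 8, 2] -> [8, 64, 8, 2]  score +0 (running 16)
row 2: [4, 64, 8, 2] -> [4, 64, 8, 2]  score +0 (running 16)
row 3: [0, 8, 64, 8] -> [8, 64, 8, 0]  score +0 (running 16)
Board after move:
16 32  0  0
 8 64  8  2
 4 64  8  2
 8 64  8  0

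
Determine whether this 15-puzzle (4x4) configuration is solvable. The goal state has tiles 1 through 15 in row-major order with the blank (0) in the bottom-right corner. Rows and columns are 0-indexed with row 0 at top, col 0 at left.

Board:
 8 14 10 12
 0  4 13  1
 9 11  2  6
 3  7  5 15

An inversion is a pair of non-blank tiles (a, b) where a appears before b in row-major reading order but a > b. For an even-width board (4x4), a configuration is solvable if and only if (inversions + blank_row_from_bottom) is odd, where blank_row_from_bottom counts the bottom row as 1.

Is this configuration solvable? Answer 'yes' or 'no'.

Answer: yes

Derivation:
Inversions: 60
Blank is in row 1 (0-indexed from top), which is row 3 counting from the bottom (bottom = 1).
60 + 3 = 63, which is odd, so the puzzle is solvable.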